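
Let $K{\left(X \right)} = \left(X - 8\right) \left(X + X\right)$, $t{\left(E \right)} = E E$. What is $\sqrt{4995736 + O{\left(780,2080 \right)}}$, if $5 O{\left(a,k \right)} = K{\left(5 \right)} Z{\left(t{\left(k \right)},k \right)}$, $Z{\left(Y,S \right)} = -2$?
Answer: $2 \sqrt{1248937} \approx 2235.1$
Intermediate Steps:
$t{\left(E \right)} = E^{2}$
$K{\left(X \right)} = 2 X \left(-8 + X\right)$ ($K{\left(X \right)} = \left(-8 + X\right) 2 X = 2 X \left(-8 + X\right)$)
$O{\left(a,k \right)} = 12$ ($O{\left(a,k \right)} = \frac{2 \cdot 5 \left(-8 + 5\right) \left(-2\right)}{5} = \frac{2 \cdot 5 \left(-3\right) \left(-2\right)}{5} = \frac{\left(-30\right) \left(-2\right)}{5} = \frac{1}{5} \cdot 60 = 12$)
$\sqrt{4995736 + O{\left(780,2080 \right)}} = \sqrt{4995736 + 12} = \sqrt{4995748} = 2 \sqrt{1248937}$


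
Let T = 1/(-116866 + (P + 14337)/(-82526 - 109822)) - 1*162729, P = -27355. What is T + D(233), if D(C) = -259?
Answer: -1831897787051074/11239464175 ≈ -1.6299e+5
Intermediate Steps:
T = -1828986765829749/11239464175 (T = 1/(-116866 + (-27355 + 14337)/(-82526 - 109822)) - 1*162729 = 1/(-116866 - 13018/(-192348)) - 162729 = 1/(-116866 - 13018*(-1/192348)) - 162729 = 1/(-116866 + 6509/96174) - 162729 = 1/(-11239464175/96174) - 162729 = -96174/11239464175 - 162729 = -1828986765829749/11239464175 ≈ -1.6273e+5)
T + D(233) = -1828986765829749/11239464175 - 259 = -1831897787051074/11239464175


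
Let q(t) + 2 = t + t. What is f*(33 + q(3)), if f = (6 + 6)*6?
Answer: 2664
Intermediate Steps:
f = 72 (f = 12*6 = 72)
q(t) = -2 + 2*t (q(t) = -2 + (t + t) = -2 + 2*t)
f*(33 + q(3)) = 72*(33 + (-2 + 2*3)) = 72*(33 + (-2 + 6)) = 72*(33 + 4) = 72*37 = 2664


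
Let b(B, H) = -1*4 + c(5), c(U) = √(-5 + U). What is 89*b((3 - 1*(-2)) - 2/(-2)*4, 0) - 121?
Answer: -477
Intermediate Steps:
b(B, H) = -4 (b(B, H) = -1*4 + √(-5 + 5) = -4 + √0 = -4 + 0 = -4)
89*b((3 - 1*(-2)) - 2/(-2)*4, 0) - 121 = 89*(-4) - 121 = -356 - 121 = -477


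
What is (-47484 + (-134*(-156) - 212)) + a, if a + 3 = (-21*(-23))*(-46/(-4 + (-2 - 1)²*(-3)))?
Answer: -808427/31 ≈ -26078.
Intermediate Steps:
a = 22125/31 (a = -3 + (-21*(-23))*(-46/(-4 + (-2 - 1)²*(-3))) = -3 + 483*(-46/(-4 + (-3)²*(-3))) = -3 + 483*(-46/(-4 + 9*(-3))) = -3 + 483*(-46/(-4 - 27)) = -3 + 483*(-46/(-31)) = -3 + 483*(-46*(-1/31)) = -3 + 483*(46/31) = -3 + 22218/31 = 22125/31 ≈ 713.71)
(-47484 + (-134*(-156) - 212)) + a = (-47484 + (-134*(-156) - 212)) + 22125/31 = (-47484 + (20904 - 212)) + 22125/31 = (-47484 + 20692) + 22125/31 = -26792 + 22125/31 = -808427/31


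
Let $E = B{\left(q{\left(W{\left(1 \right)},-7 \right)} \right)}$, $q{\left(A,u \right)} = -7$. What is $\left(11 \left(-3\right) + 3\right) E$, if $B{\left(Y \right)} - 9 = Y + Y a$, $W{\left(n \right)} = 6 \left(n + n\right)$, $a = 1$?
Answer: $150$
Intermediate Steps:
$W{\left(n \right)} = 12 n$ ($W{\left(n \right)} = 6 \cdot 2 n = 12 n$)
$B{\left(Y \right)} = 9 + 2 Y$ ($B{\left(Y \right)} = 9 + \left(Y + Y 1\right) = 9 + \left(Y + Y\right) = 9 + 2 Y$)
$E = -5$ ($E = 9 + 2 \left(-7\right) = 9 - 14 = -5$)
$\left(11 \left(-3\right) + 3\right) E = \left(11 \left(-3\right) + 3\right) \left(-5\right) = \left(-33 + 3\right) \left(-5\right) = \left(-30\right) \left(-5\right) = 150$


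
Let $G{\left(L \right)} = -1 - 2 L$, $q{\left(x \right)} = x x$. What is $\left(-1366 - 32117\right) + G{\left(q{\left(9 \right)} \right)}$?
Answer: $-33646$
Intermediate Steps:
$q{\left(x \right)} = x^{2}$
$\left(-1366 - 32117\right) + G{\left(q{\left(9 \right)} \right)} = \left(-1366 - 32117\right) - \left(1 + 2 \cdot 9^{2}\right) = -33483 - 163 = -33646$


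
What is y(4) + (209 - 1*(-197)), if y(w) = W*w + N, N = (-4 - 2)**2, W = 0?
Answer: 442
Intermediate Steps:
N = 36 (N = (-6)**2 = 36)
y(w) = 36 (y(w) = 0*w + 36 = 0 + 36 = 36)
y(4) + (209 - 1*(-197)) = 36 + (209 - 1*(-197)) = 36 + (209 + 197) = 36 + 406 = 442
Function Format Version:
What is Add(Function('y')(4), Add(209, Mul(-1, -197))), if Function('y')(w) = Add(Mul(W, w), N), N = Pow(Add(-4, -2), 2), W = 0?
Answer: 442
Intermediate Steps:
N = 36 (N = Pow(-6, 2) = 36)
Function('y')(w) = 36 (Function('y')(w) = Add(Mul(0, w), 36) = Add(0, 36) = 36)
Add(Function('y')(4), Add(209, Mul(-1, -197))) = Add(36, Add(209, Mul(-1, -197))) = Add(36, Add(209, 197)) = Add(36, 406) = 442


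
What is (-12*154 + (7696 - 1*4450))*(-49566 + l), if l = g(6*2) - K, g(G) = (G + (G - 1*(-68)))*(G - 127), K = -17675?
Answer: -59374458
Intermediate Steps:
g(G) = (-127 + G)*(68 + 2*G) (g(G) = (G + (G + 68))*(-127 + G) = (G + (68 + G))*(-127 + G) = (68 + 2*G)*(-127 + G) = (-127 + G)*(68 + 2*G))
l = 7095 (l = (-8636 - 1116*2 + 2*(6*2)²) - 1*(-17675) = (-8636 - 186*12 + 2*12²) + 17675 = (-8636 - 2232 + 2*144) + 17675 = (-8636 - 2232 + 288) + 17675 = -10580 + 17675 = 7095)
(-12*154 + (7696 - 1*4450))*(-49566 + l) = (-12*154 + (7696 - 1*4450))*(-49566 + 7095) = (-1848 + (7696 - 4450))*(-42471) = (-1848 + 3246)*(-42471) = 1398*(-42471) = -59374458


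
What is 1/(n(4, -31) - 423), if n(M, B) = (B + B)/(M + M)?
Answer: -4/1723 ≈ -0.0023215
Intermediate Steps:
n(M, B) = B/M (n(M, B) = (2*B)/((2*M)) = (2*B)*(1/(2*M)) = B/M)
1/(n(4, -31) - 423) = 1/(-31/4 - 423) = 1/(-1723/4) = -4/1723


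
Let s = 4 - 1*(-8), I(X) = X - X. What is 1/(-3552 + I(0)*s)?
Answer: -1/3552 ≈ -0.00028153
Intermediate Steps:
I(X) = 0
s = 12 (s = 4 + 8 = 12)
1/(-3552 + I(0)*s) = 1/(-3552 + 0*12) = 1/(-3552 + 0) = 1/(-3552) = -1/3552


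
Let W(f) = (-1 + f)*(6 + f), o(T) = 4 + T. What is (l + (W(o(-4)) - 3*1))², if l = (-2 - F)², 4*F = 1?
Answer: 3969/256 ≈ 15.504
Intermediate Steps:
F = ¼ (F = (¼)*1 = ¼ ≈ 0.25000)
l = 81/16 (l = (-2 - 1*¼)² = (-2 - ¼)² = (-9/4)² = 81/16 ≈ 5.0625)
(l + (W(o(-4)) - 3*1))² = (81/16 + ((-6 + (4 - 4)² + 5*(4 - 4)) - 3*1))² = (81/16 + ((-6 + 0² + 5*0) - 3))² = (81/16 + ((-6 + 0 + 0) - 3))² = (81/16 + (-6 - 3))² = (81/16 - 9)² = (-63/16)² = 3969/256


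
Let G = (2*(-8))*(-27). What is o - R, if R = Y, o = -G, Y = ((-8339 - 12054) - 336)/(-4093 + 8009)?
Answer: -1670983/3916 ≈ -426.71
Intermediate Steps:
G = 432 (G = -16*(-27) = 432)
Y = -20729/3916 (Y = (-20393 - 336)/3916 = -20729*1/3916 = -20729/3916 ≈ -5.2934)
o = -432 (o = -1*432 = -432)
R = -20729/3916 ≈ -5.2934
o - R = -432 - 1*(-20729/3916) = -432 + 20729/3916 = -1670983/3916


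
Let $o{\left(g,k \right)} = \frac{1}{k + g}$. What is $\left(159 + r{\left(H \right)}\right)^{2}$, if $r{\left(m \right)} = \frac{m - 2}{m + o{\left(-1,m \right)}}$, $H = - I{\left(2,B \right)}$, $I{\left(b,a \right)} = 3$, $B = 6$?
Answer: $\frac{4355569}{169} \approx 25773.0$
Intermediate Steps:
$H = -3$ ($H = \left(-1\right) 3 = -3$)
$o{\left(g,k \right)} = \frac{1}{g + k}$
$r{\left(m \right)} = \frac{-2 + m}{m + \frac{1}{-1 + m}}$ ($r{\left(m \right)} = \frac{m - 2}{m + \frac{1}{-1 + m}} = \frac{-2 + m}{m + \frac{1}{-1 + m}}$)
$\left(159 + r{\left(H \right)}\right)^{2} = \left(159 + \frac{\left(-1 - 3\right) \left(-2 - 3\right)}{1 - 3 \left(-1 - 3\right)}\right)^{2} = \left(159 + \frac{1}{1 - -12} \left(-4\right) \left(-5\right)\right)^{2} = \left(159 + \frac{1}{1 + 12} \left(-4\right) \left(-5\right)\right)^{2} = \left(159 + \frac{1}{13} \left(-4\right) \left(-5\right)\right)^{2} = \left(159 + \frac{20}{13}\right)^{2} = \left(\frac{2087}{13}\right)^{2} = \frac{4355569}{169}$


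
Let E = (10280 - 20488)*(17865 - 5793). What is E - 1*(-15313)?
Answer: -123215663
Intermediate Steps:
E = -123230976 (E = -10208*12072 = -123230976)
E - 1*(-15313) = -123230976 - 1*(-15313) = -123230976 + 15313 = -123215663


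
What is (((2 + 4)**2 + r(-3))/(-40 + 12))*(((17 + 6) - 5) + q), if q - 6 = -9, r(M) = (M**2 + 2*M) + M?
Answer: -135/7 ≈ -19.286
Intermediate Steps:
r(M) = M**2 + 3*M
q = -3 (q = 6 - 9 = -3)
(((2 + 4)**2 + r(-3))/(-40 + 12))*(((17 + 6) - 5) + q) = (((2 + 4)**2 - 3*(3 - 3))/(-40 + 12))*(((17 + 6) - 5) - 3) = ((6**2 - 3*0)/(-28))*((23 - 5) - 3) = ((36 + 0)*(-1/28))*(18 - 3) = (36*(-1/28))*15 = -9/7*15 = -135/7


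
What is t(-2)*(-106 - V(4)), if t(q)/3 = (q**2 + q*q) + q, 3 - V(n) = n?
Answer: -1890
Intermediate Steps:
V(n) = 3 - n
t(q) = 3*q + 6*q**2 (t(q) = 3*((q**2 + q*q) + q) = 3*((q**2 + q**2) + q) = 3*(2*q**2 + q) = 3*(q + 2*q**2) = 3*q + 6*q**2)
t(-2)*(-106 - V(4)) = (3*(-2)*(1 + 2*(-2)))*(-106 - (3 - 1*4)) = (3*(-2)*(1 - 4))*(-106 - (3 - 4)) = (3*(-2)*(-3))*(-106 - 1*(-1)) = 18*(-106 + 1) = 18*(-105) = -1890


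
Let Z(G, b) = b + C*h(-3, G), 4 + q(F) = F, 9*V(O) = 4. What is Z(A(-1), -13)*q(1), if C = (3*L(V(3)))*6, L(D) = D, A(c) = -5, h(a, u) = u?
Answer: 159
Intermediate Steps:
V(O) = 4/9 (V(O) = (1/9)*4 = 4/9)
C = 8 (C = (3*(4/9))*6 = (4/3)*6 = 8)
q(F) = -4 + F
Z(G, b) = b + 8*G
Z(A(-1), -13)*q(1) = (-13 + 8*(-5))*(-4 + 1) = (-13 - 40)*(-3) = -53*(-3) = 159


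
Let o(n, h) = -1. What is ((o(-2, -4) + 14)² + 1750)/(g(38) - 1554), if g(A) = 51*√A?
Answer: -497021/386013 - 32623*√38/772026 ≈ -1.5481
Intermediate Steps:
((o(-2, -4) + 14)² + 1750)/(g(38) - 1554) = ((-1 + 14)² + 1750)/(51*√38 - 1554) = (13² + 1750)/(-1554 + 51*√38) = (169 + 1750)/(-1554 + 51*√38) = 1919/(-1554 + 51*√38)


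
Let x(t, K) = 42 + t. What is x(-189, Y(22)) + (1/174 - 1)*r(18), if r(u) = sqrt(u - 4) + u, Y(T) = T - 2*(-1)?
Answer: -4782/29 - 173*sqrt(14)/174 ≈ -168.62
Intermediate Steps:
Y(T) = 2 + T (Y(T) = T + 2 = 2 + T)
r(u) = u + sqrt(-4 + u) (r(u) = sqrt(-4 + u) + u = u + sqrt(-4 + u))
x(-189, Y(22)) + (1/174 - 1)*r(18) = (42 - 189) + (1/174 - 1)*(18 + sqrt(-4 + 18)) = -147 + (1/174 - 1)*(18 + sqrt(14)) = -147 - 173*(18 + sqrt(14))/174 = -147 + (-519/29 - 173*sqrt(14)/174) = -4782/29 - 173*sqrt(14)/174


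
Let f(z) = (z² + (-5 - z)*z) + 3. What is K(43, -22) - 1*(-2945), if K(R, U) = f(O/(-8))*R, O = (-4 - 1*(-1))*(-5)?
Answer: 27817/8 ≈ 3477.1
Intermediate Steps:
O = 15 (O = (-4 + 1)*(-5) = -3*(-5) = 15)
f(z) = 3 + z² + z*(-5 - z) (f(z) = (z² + z*(-5 - z)) + 3 = 3 + z² + z*(-5 - z))
K(R, U) = 99*R/8 (K(R, U) = (3 - 75/(-8))*R = (3 - 75*(-1)/8)*R = (3 - 5*(-15/8))*R = (3 + 75/8)*R = 99*R/8)
K(43, -22) - 1*(-2945) = (99/8)*43 - 1*(-2945) = 4257/8 + 2945 = 27817/8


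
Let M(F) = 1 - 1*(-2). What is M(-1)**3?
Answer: 27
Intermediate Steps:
M(F) = 3 (M(F) = 1 + 2 = 3)
M(-1)**3 = 3**3 = 27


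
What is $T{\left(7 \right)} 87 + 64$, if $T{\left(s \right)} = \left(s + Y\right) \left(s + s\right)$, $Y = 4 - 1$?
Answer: $12244$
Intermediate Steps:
$Y = 3$ ($Y = 4 - 1 = 3$)
$T{\left(s \right)} = 2 s \left(3 + s\right)$ ($T{\left(s \right)} = \left(s + 3\right) \left(s + s\right) = \left(3 + s\right) 2 s = 2 s \left(3 + s\right)$)
$T{\left(7 \right)} 87 + 64 = 2 \cdot 7 \left(3 + 7\right) 87 + 64 = 2 \cdot 7 \cdot 10 \cdot 87 + 64 = 140 \cdot 87 + 64 = 12180 + 64 = 12244$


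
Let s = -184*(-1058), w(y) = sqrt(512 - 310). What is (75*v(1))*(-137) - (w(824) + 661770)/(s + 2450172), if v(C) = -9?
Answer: 2843968455/30754 - sqrt(202)/2644844 ≈ 92475.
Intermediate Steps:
w(y) = sqrt(202)
s = 194672
(75*v(1))*(-137) - (w(824) + 661770)/(s + 2450172) = (75*(-9))*(-137) - (sqrt(202) + 661770)/(194672 + 2450172) = -675*(-137) - (661770 + sqrt(202))/2644844 = 92475 - (661770 + sqrt(202))/2644844 = 92475 - (7695/30754 + sqrt(202)/2644844) = 92475 + (-7695/30754 - sqrt(202)/2644844) = 2843968455/30754 - sqrt(202)/2644844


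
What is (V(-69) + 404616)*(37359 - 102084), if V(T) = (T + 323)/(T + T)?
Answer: -602338983775/23 ≈ -2.6189e+10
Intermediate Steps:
V(T) = (323 + T)/(2*T) (V(T) = (323 + T)/((2*T)) = (323 + T)*(1/(2*T)) = (323 + T)/(2*T))
(V(-69) + 404616)*(37359 - 102084) = ((½)*(323 - 69)/(-69) + 404616)*(37359 - 102084) = ((½)*(-1/69)*254 + 404616)*(-64725) = (-127/69 + 404616)*(-64725) = (27918377/69)*(-64725) = -602338983775/23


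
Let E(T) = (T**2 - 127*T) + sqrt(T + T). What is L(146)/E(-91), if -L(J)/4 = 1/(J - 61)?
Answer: -436/183799155 + 2*I*sqrt(182)/16725723105 ≈ -2.3722e-6 + 1.6132e-9*I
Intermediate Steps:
L(J) = -4/(-61 + J) (L(J) = -4/(J - 61) = -4/(-61 + J))
E(T) = T**2 - 127*T + sqrt(2)*sqrt(T) (E(T) = (T**2 - 127*T) + sqrt(2*T) = (T**2 - 127*T) + sqrt(2)*sqrt(T) = T**2 - 127*T + sqrt(2)*sqrt(T))
L(146)/E(-91) = (-4/(-61 + 146))/((-91)**2 - 127*(-91) + sqrt(2)*sqrt(-91)) = (-4/85)/(8281 + 11557 + sqrt(2)*(I*sqrt(91))) = (-4*1/85)/(8281 + 11557 + I*sqrt(182)) = -4/(85*(19838 + I*sqrt(182)))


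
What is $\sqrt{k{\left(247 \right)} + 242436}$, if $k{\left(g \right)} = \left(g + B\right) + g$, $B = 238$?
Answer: $4 \sqrt{15198} \approx 493.12$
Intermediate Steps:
$k{\left(g \right)} = 238 + 2 g$ ($k{\left(g \right)} = \left(g + 238\right) + g = \left(238 + g\right) + g = 238 + 2 g$)
$\sqrt{k{\left(247 \right)} + 242436} = \sqrt{\left(238 + 2 \cdot 247\right) + 242436} = \sqrt{\left(238 + 494\right) + 242436} = \sqrt{732 + 242436} = \sqrt{243168} = 4 \sqrt{15198}$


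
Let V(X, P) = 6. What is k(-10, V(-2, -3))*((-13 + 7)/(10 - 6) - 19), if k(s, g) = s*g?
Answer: 1230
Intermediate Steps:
k(s, g) = g*s
k(-10, V(-2, -3))*((-13 + 7)/(10 - 6) - 19) = (6*(-10))*((-13 + 7)/(10 - 6) - 19) = -60*(-6/4 - 19) = -60*(-6*1/4 - 19) = -60*(-3/2 - 19) = -60*(-41/2) = 1230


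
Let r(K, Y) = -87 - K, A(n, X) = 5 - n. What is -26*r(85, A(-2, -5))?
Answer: 4472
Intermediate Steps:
-26*r(85, A(-2, -5)) = -26*(-87 - 1*85) = -26*(-87 - 85) = -26*(-172) = 4472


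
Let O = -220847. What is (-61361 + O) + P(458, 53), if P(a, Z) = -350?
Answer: -282558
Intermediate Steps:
(-61361 + O) + P(458, 53) = (-61361 - 220847) - 350 = -282208 - 350 = -282558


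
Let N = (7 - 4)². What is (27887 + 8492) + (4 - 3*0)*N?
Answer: 36415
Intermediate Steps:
N = 9 (N = 3² = 9)
(27887 + 8492) + (4 - 3*0)*N = (27887 + 8492) + (4 - 3*0)*9 = 36379 + (4 + 0)*9 = 36379 + 4*9 = 36379 + 36 = 36415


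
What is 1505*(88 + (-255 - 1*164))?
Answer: -498155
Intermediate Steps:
1505*(88 + (-255 - 1*164)) = 1505*(88 + (-255 - 164)) = 1505*(88 - 419) = 1505*(-331) = -498155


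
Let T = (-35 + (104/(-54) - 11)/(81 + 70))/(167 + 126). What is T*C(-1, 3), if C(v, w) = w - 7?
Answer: 572176/1194561 ≈ 0.47898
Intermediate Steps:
C(v, w) = -7 + w
T = -143044/1194561 (T = (-35 + (104*(-1/54) - 11)/151)/293 = (-35 + (-52/27 - 11)*(1/151))*(1/293) = (-35 - 349/27*1/151)*(1/293) = (-35 - 349/4077)*(1/293) = -143044/4077*1/293 = -143044/1194561 ≈ -0.11975)
T*C(-1, 3) = -143044*(-7 + 3)/1194561 = -143044/1194561*(-4) = 572176/1194561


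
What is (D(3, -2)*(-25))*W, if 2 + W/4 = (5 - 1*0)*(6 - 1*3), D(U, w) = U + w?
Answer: -1300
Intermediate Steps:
W = 52 (W = -8 + 4*((5 - 1*0)*(6 - 1*3)) = -8 + 4*((5 + 0)*(6 - 3)) = -8 + 4*(5*3) = -8 + 4*15 = -8 + 60 = 52)
(D(3, -2)*(-25))*W = ((3 - 2)*(-25))*52 = (1*(-25))*52 = -25*52 = -1300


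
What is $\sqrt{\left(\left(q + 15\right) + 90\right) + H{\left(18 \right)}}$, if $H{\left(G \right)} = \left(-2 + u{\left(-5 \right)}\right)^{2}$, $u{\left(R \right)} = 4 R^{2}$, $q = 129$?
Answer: $\sqrt{9838} \approx 99.187$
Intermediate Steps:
$H{\left(G \right)} = 9604$ ($H{\left(G \right)} = \left(-2 + 4 \left(-5\right)^{2}\right)^{2} = \left(-2 + 4 \cdot 25\right)^{2} = \left(-2 + 100\right)^{2} = 98^{2} = 9604$)
$\sqrt{\left(\left(q + 15\right) + 90\right) + H{\left(18 \right)}} = \sqrt{\left(\left(129 + 15\right) + 90\right) + 9604} = \sqrt{\left(144 + 90\right) + 9604} = \sqrt{234 + 9604} = \sqrt{9838}$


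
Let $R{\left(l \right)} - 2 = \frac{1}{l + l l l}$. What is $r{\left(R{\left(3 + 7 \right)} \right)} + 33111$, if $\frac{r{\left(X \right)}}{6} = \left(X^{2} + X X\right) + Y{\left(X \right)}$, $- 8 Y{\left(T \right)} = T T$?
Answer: $\frac{27057984849}{816080} \approx 33156.0$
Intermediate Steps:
$R{\left(l \right)} = 2 + \frac{1}{l + l^{3}}$ ($R{\left(l \right)} = 2 + \frac{1}{l + l l l} = 2 + \frac{1}{l + l^{2} l} = 2 + \frac{1}{l + l^{3}}$)
$Y{\left(T \right)} = - \frac{T^{2}}{8}$ ($Y{\left(T \right)} = - \frac{T T}{8} = - \frac{T^{2}}{8}$)
$r{\left(X \right)} = \frac{45 X^{2}}{4}$ ($r{\left(X \right)} = 6 \left(\left(X^{2} + X X\right) - \frac{X^{2}}{8}\right) = 6 \left(\left(X^{2} + X^{2}\right) - \frac{X^{2}}{8}\right) = 6 \left(2 X^{2} - \frac{X^{2}}{8}\right) = 6 \frac{15 X^{2}}{8} = \frac{45 X^{2}}{4}$)
$r{\left(R{\left(3 + 7 \right)} \right)} + 33111 = \frac{45 \left(\frac{1 + 2 \left(3 + 7\right) + 2 \left(3 + 7\right)^{3}}{\left(3 + 7\right) + \left(3 + 7\right)^{3}}\right)^{2}}{4} + 33111 = \frac{45 \left(\frac{1 + 2 \cdot 10 + 2 \cdot 10^{3}}{10 + 10^{3}}\right)^{2}}{4} + 33111 = \frac{45 \left(\frac{1 + 20 + 2 \cdot 1000}{10 + 1000}\right)^{2}}{4} + 33111 = \frac{45 \left(\frac{1 + 20 + 2000}{1010}\right)^{2}}{4} + 33111 = \frac{45 \left(\frac{1}{1010} \cdot 2021\right)^{2}}{4} + 33111 = \frac{45 \left(\frac{2021}{1010}\right)^{2}}{4} + 33111 = \frac{45}{4} \cdot \frac{4084441}{1020100} + 33111 = \frac{36759969}{816080} + 33111 = \frac{27057984849}{816080}$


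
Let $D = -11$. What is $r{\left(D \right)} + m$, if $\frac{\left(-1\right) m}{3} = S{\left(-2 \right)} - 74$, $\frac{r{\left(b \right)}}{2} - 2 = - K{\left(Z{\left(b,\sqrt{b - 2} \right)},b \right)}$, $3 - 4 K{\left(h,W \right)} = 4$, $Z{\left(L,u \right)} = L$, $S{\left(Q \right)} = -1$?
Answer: $\frac{459}{2} \approx 229.5$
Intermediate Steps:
$K{\left(h,W \right)} = - \frac{1}{4}$ ($K{\left(h,W \right)} = \frac{3}{4} - 1 = - \frac{1}{4}$)
$r{\left(b \right)} = \frac{9}{2}$ ($r{\left(b \right)} = 4 + 2 \left(\left(-1\right) \left(- \frac{1}{4}\right)\right) = 4 + 2 \cdot \frac{1}{4} = 4 + \frac{1}{2} = \frac{9}{2}$)
$m = 225$ ($m = - 3 \left(-1 - 74\right) = \left(-3\right) \left(-75\right) = 225$)
$r{\left(D \right)} + m = \frac{9}{2} + 225 = \frac{459}{2}$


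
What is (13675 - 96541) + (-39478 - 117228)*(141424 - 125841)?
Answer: -2442032464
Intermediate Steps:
(13675 - 96541) + (-39478 - 117228)*(141424 - 125841) = -82866 - 156706*15583 = -82866 - 2441949598 = -2442032464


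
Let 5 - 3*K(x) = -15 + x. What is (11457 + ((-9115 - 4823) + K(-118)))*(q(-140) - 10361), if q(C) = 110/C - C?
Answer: 348460675/14 ≈ 2.4890e+7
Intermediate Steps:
K(x) = 20/3 - x/3 (K(x) = 5/3 - (-15 + x)/3 = 5/3 + (5 - x/3) = 20/3 - x/3)
q(C) = -C + 110/C
(11457 + ((-9115 - 4823) + K(-118)))*(q(-140) - 10361) = (11457 + ((-9115 - 4823) + (20/3 - ⅓*(-118))))*((-1*(-140) + 110/(-140)) - 10361) = (11457 + (-13938 + (20/3 + 118/3)))*((140 + 110*(-1/140)) - 10361) = (11457 + (-13938 + 46))*((140 - 11/14) - 10361) = (11457 - 13892)*(1949/14 - 10361) = -2435*(-143105/14) = 348460675/14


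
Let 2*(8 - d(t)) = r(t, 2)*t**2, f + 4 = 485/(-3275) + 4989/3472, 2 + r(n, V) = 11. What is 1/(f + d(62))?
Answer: -2274160/39326392029 ≈ -5.7828e-5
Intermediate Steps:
r(n, V) = 9 (r(n, V) = -2 + 11 = 9)
f = -6165629/2274160 (f = -4 + (485/(-3275) + 4989/3472) = -4 + (485*(-1/3275) + 4989*(1/3472)) = -4 + (-97/655 + 4989/3472) = -4 + 2931011/2274160 = -6165629/2274160 ≈ -2.7112)
d(t) = 8 - 9*t**2/2
1/(f + d(62)) = 1/(-6165629/2274160 + (8 - 9/2*62**2)) = 1/(-6165629/2274160 + (8 - 9/2*3844)) = 1/(-6165629/2274160 + (8 - 17298)) = 1/(-6165629/2274160 - 17290) = 1/(-39326392029/2274160) = -2274160/39326392029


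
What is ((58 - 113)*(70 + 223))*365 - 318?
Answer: -5882293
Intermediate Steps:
((58 - 113)*(70 + 223))*365 - 318 = -55*293*365 - 318 = -16115*365 - 318 = -5881975 - 318 = -5882293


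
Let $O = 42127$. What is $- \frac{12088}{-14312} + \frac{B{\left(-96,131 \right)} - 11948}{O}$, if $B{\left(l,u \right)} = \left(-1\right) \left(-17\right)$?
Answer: $\frac{42309338}{75365203} \approx 0.56139$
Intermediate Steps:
$B{\left(l,u \right)} = 17$
$- \frac{12088}{-14312} + \frac{B{\left(-96,131 \right)} - 11948}{O} = - \frac{12088}{-14312} + \frac{17 - 11948}{42127} = \left(-12088\right) \left(- \frac{1}{14312}\right) - \frac{11931}{42127} = \frac{1511}{1789} - \frac{11931}{42127} = \frac{42309338}{75365203}$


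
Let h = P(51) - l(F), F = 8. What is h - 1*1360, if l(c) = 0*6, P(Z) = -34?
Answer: -1394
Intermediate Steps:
l(c) = 0
h = -34 (h = -34 - 1*0 = -34 + 0 = -34)
h - 1*1360 = -34 - 1*1360 = -34 - 1360 = -1394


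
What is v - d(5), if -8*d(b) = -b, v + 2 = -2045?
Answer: -16381/8 ≈ -2047.6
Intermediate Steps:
v = -2047 (v = -2 - 2045 = -2047)
d(b) = b/8 (d(b) = -(-1)*b/8 = b/8)
v - d(5) = -2047 - 5/8 = -16381/8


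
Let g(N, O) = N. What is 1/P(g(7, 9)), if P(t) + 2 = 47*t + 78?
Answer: 1/405 ≈ 0.0024691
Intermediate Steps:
P(t) = 76 + 47*t (P(t) = -2 + (47*t + 78) = -2 + (78 + 47*t) = 76 + 47*t)
1/P(g(7, 9)) = 1/(76 + 47*7) = 1/(76 + 329) = 1/405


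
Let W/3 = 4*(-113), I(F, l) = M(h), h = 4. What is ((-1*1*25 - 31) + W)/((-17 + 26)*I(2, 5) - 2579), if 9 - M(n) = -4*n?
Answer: 706/1177 ≈ 0.59983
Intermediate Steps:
M(n) = 9 + 4*n (M(n) = 9 - (-4)*n = 9 + 4*n)
I(F, l) = 25 (I(F, l) = 9 + 4*4 = 9 + 16 = 25)
W = -1356 (W = 3*(4*(-113)) = 3*(-452) = -1356)
((-1*1*25 - 31) + W)/((-17 + 26)*I(2, 5) - 2579) = ((-1*1*25 - 31) - 1356)/((-17 + 26)*25 - 2579) = ((-1*25 - 31) - 1356)/(9*25 - 2579) = ((-25 - 31) - 1356)/(225 - 2579) = (-56 - 1356)/(-2354) = -1412*(-1/2354) = 706/1177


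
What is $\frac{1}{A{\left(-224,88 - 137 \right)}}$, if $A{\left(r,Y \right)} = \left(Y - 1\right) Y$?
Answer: $\frac{1}{2450} \approx 0.00040816$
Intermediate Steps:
$A{\left(r,Y \right)} = Y \left(-1 + Y\right)$ ($A{\left(r,Y \right)} = \left(-1 + Y\right) Y = Y \left(-1 + Y\right)$)
$\frac{1}{A{\left(-224,88 - 137 \right)}} = \frac{1}{\left(88 - 137\right) \left(-1 + \left(88 - 137\right)\right)} = \frac{1}{\left(-49\right) \left(-1 - 49\right)} = \frac{1}{\left(-49\right) \left(-50\right)} = \frac{1}{2450}$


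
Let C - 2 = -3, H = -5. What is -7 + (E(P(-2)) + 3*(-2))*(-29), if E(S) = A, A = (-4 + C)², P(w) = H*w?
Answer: -558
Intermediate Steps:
C = -1 (C = 2 - 3 = -1)
P(w) = -5*w
A = 25 (A = (-4 - 1)² = (-5)² = 25)
E(S) = 25
-7 + (E(P(-2)) + 3*(-2))*(-29) = -7 + (25 + 3*(-2))*(-29) = -7 + (25 - 6)*(-29) = -7 + 19*(-29) = -7 - 551 = -558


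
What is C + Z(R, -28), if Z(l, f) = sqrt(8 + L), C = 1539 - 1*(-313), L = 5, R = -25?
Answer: 1852 + sqrt(13) ≈ 1855.6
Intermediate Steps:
C = 1852 (C = 1539 + 313 = 1852)
Z(l, f) = sqrt(13) (Z(l, f) = sqrt(8 + 5) = sqrt(13))
C + Z(R, -28) = 1852 + sqrt(13)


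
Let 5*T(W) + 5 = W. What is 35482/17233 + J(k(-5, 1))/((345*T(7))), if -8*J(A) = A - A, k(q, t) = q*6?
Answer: 35482/17233 ≈ 2.0590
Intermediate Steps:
k(q, t) = 6*q
T(W) = -1 + W/5
J(A) = 0 (J(A) = -(A - A)/8 = -⅛*0 = 0)
35482/17233 + J(k(-5, 1))/((345*T(7))) = 35482/17233 + 0/((345*(-1 + (⅕)*7))) = 35482*(1/17233) + 0/((345*(-1 + 7/5))) = 35482/17233 + 0/((345*(⅖))) = 35482/17233 + 0/138 = 35482/17233 + 0*(1/138) = 35482/17233 + 0 = 35482/17233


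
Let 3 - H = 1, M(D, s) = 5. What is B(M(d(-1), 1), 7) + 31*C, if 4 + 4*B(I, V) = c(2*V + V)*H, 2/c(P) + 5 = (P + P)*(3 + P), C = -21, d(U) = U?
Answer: -653955/1003 ≈ -652.00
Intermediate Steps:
c(P) = 2/(-5 + 2*P*(3 + P)) (c(P) = 2/(-5 + (P + P)*(3 + P)) = 2/(-5 + (2*P)*(3 + P)) = 2/(-5 + 2*P*(3 + P)))
H = 2 (H = 3 - 1*1 = 3 - 1 = 2)
B(I, V) = -1 + 1/(-5 + 18*V + 18*V²) (B(I, V) = -1 + ((2/(-5 + 2*(2*V + V)² + 6*(2*V + V)))*2)/4 = -1 + ((2/(-5 + 2*(3*V)² + 6*(3*V)))*2)/4 = -1 + ((2/(-5 + 2*(9*V²) + 18*V))*2)/4 = -1 + ((2/(-5 + 18*V² + 18*V))*2)/4 = -1 + ((2/(-5 + 18*V + 18*V²))*2)/4 = -1 + (4/(-5 + 18*V + 18*V²))/4 = -1 + 1/(-5 + 18*V + 18*V²))
B(M(d(-1), 1), 7) + 31*C = 6*(1 - 3*7 - 3*7²)/(-5 + 18*7 + 18*7²) + 31*(-21) = 6*(1 - 21 - 3*49)/(-5 + 126 + 18*49) - 651 = 6*(1 - 21 - 147)/(-5 + 126 + 882) - 651 = 6*(-167)/1003 - 651 = 6*(1/1003)*(-167) - 651 = -1002/1003 - 651 = -653955/1003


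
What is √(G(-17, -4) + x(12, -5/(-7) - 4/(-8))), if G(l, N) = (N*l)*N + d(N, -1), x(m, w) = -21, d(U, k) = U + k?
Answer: I*√298 ≈ 17.263*I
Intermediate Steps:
G(l, N) = -1 + N + l*N² (G(l, N) = (N*l)*N + (N - 1) = l*N² + (-1 + N) = -1 + N + l*N²)
√(G(-17, -4) + x(12, -5/(-7) - 4/(-8))) = √((-1 - 4 - 17*(-4)²) - 21) = √((-1 - 4 - 17*16) - 21) = √((-1 - 4 - 272) - 21) = √(-277 - 21) = √(-298) = I*√298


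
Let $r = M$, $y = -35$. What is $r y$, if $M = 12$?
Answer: $-420$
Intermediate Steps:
$r = 12$
$r y = 12 \left(-35\right) = -420$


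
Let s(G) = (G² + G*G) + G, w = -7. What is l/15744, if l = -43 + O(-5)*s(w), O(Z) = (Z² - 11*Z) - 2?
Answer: 7055/15744 ≈ 0.44811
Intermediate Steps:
O(Z) = -2 + Z² - 11*Z
s(G) = G + 2*G² (s(G) = (G² + G²) + G = 2*G² + G = G + 2*G²)
l = 7055 (l = -43 + (-2 + (-5)² - 11*(-5))*(-7*(1 + 2*(-7))) = -43 + (-2 + 25 + 55)*(-7*(1 - 14)) = -43 + 78*(-7*(-13)) = -43 + 78*91 = -43 + 7098 = 7055)
l/15744 = 7055/15744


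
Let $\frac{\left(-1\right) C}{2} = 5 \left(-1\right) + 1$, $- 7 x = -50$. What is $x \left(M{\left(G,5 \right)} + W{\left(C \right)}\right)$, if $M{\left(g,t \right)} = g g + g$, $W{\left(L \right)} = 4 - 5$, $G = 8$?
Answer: $\frac{3550}{7} \approx 507.14$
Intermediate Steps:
$x = \frac{50}{7}$ ($x = \left(- \frac{1}{7}\right) \left(-50\right) = \frac{50}{7} \approx 7.1429$)
$C = 8$ ($C = - 2 \left(5 \left(-1\right) + 1\right) = - 2 \left(-5 + 1\right) = \left(-2\right) \left(-4\right) = 8$)
$W{\left(L \right)} = -1$
$M{\left(g,t \right)} = g + g^{2}$ ($M{\left(g,t \right)} = g^{2} + g = g + g^{2}$)
$x \left(M{\left(G,5 \right)} + W{\left(C \right)}\right) = \frac{50 \left(8 \left(1 + 8\right) - 1\right)}{7} = \frac{50 \left(8 \cdot 9 - 1\right)}{7} = \frac{50 \left(72 - 1\right)}{7} = \frac{50}{7} \cdot 71 = \frac{3550}{7}$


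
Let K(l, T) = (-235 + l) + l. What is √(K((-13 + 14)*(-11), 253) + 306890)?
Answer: √306633 ≈ 553.74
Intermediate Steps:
K(l, T) = -235 + 2*l
√(K((-13 + 14)*(-11), 253) + 306890) = √((-235 + 2*((-13 + 14)*(-11))) + 306890) = √((-235 + 2*(1*(-11))) + 306890) = √((-235 + 2*(-11)) + 306890) = √((-235 - 22) + 306890) = √(-257 + 306890) = √306633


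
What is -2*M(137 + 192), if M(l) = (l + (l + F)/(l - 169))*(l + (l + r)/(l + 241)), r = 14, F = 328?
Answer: -10013067281/45600 ≈ -2.1958e+5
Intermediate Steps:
M(l) = (l + (328 + l)/(-169 + l))*(l + (14 + l)/(241 + l)) (M(l) = (l + (l + 328)/(l - 169))*(l + (l + 14)/(l + 241)) = (l + (328 + l)/(-169 + l))*(l + (14 + l)/(241 + l)))
-2*M(137 + 192) = -2*(4592 + (137 + 192)**4 - 40314*(137 + 192)**2 + 74*(137 + 192)**3 + 77024*(137 + 192))/(-40729 + (137 + 192)**2 + 72*(137 + 192)) = -2*(4592 + 329**4 - 40314*329**2 + 74*329**3 + 77024*329)/(-40729 + 329**2 + 72*329) = -2*(4592 + 11716114081 - 40314*108241 + 74*35611289 + 25340896)/(-40729 + 108241 + 23688) = -2*(4592 + 11716114081 - 4363627674 + 2635235386 + 25340896)/91200 = -10013067281/45600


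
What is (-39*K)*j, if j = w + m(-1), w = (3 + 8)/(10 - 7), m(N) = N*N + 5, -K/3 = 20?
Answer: 22620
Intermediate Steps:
K = -60 (K = -3*20 = -60)
m(N) = 5 + N² (m(N) = N² + 5 = 5 + N²)
w = 11/3 ≈ 3.6667
j = 29/3 (j = 11/3 + (5 + (-1)²) = 11/3 + (5 + 1) = 11/3 + 6 = 29/3 ≈ 9.6667)
(-39*K)*j = -39*(-60)*(29/3) = 2340*(29/3) = 22620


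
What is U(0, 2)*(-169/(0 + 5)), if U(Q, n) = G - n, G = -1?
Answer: 507/5 ≈ 101.40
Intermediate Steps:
U(Q, n) = -1 - n
U(0, 2)*(-169/(0 + 5)) = (-1 - 1*2)*(-169/(0 + 5)) = (-1 - 2)*(-169/5) = -3*(-169)/5 = -3*(-169/5) = 507/5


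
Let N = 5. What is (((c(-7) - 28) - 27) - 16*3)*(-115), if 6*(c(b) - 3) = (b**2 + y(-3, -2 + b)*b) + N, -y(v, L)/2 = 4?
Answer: 28175/3 ≈ 9391.7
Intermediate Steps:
y(v, L) = -8 (y(v, L) = -2*4 = -8)
c(b) = 23/6 - 4*b/3 + b**2/6 (c(b) = 3 + ((b**2 - 8*b) + 5)/6 = 3 + (5 + b**2 - 8*b)/6 = 3 + (5/6 - 4*b/3 + b**2/6) = 23/6 - 4*b/3 + b**2/6)
(((c(-7) - 28) - 27) - 16*3)*(-115) = ((((23/6 - 4/3*(-7) + (1/6)*(-7)**2) - 28) - 27) - 16*3)*(-115) = ((((23/6 + 28/3 + (1/6)*49) - 28) - 27) - 48)*(-115) = ((((23/6 + 28/3 + 49/6) - 28) - 27) - 48)*(-115) = (((64/3 - 28) - 27) - 48)*(-115) = ((-20/3 - 27) - 48)*(-115) = (-101/3 - 48)*(-115) = -245/3*(-115) = 28175/3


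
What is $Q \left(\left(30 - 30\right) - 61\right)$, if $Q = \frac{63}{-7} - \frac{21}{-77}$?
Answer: $\frac{5856}{11} \approx 532.36$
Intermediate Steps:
$Q = - \frac{96}{11}$ ($Q = 63 \left(- \frac{1}{7}\right) - - \frac{3}{11} = -9 + \frac{3}{11} = - \frac{96}{11} \approx -8.7273$)
$Q \left(\left(30 - 30\right) - 61\right) = - \frac{96 \left(\left(30 - 30\right) - 61\right)}{11} = - \frac{96 \left(0 - 61\right)}{11} = \left(- \frac{96}{11}\right) \left(-61\right) = \frac{5856}{11}$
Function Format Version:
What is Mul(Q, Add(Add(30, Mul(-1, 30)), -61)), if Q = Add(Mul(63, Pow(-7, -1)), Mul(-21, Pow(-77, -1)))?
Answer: Rational(5856, 11) ≈ 532.36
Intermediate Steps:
Q = Rational(-96, 11) (Q = Add(Mul(63, Rational(-1, 7)), Mul(-21, Rational(-1, 77))) = Add(-9, Rational(3, 11)) = Rational(-96, 11) ≈ -8.7273)
Mul(Q, Add(Add(30, Mul(-1, 30)), -61)) = Mul(Rational(-96, 11), Add(Add(30, Mul(-1, 30)), -61)) = Mul(Rational(-96, 11), Add(Add(30, -30), -61)) = Mul(Rational(-96, 11), Add(0, -61)) = Mul(Rational(-96, 11), -61) = Rational(5856, 11)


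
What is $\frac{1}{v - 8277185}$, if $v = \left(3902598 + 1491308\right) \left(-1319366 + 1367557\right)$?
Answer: $\frac{1}{259929446861} \approx 3.8472 \cdot 10^{-12}$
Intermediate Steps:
$v = 259937724046$ ($v = 5393906 \cdot 48191 = 259937724046$)
$\frac{1}{v - 8277185} = \frac{1}{259937724046 - 8277185} = \frac{1}{259929446861}$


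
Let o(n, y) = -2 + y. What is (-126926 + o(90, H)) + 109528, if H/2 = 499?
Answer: -16402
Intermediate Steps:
H = 998 (H = 2*499 = 998)
(-126926 + o(90, H)) + 109528 = (-126926 + (-2 + 998)) + 109528 = (-126926 + 996) + 109528 = -125930 + 109528 = -16402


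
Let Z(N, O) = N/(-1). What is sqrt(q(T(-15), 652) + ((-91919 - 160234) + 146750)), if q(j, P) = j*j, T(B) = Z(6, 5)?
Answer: I*sqrt(105367) ≈ 324.6*I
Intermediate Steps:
Z(N, O) = -N (Z(N, O) = N*(-1) = -N)
T(B) = -6 (T(B) = -1*6 = -6)
q(j, P) = j**2
sqrt(q(T(-15), 652) + ((-91919 - 160234) + 146750)) = sqrt((-6)**2 + ((-91919 - 160234) + 146750)) = sqrt(36 + (-252153 + 146750)) = sqrt(36 - 105403) = sqrt(-105367) = I*sqrt(105367)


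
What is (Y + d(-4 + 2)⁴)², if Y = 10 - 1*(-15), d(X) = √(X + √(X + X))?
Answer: 561 - 400*I ≈ 561.0 - 400.0*I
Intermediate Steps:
d(X) = √(X + √2*√X) (d(X) = √(X + √(2*X)) = √(X + √2*√X))
Y = 25 (Y = 10 + 15 = 25)
(Y + d(-4 + 2)⁴)² = (25 + (√((-4 + 2) + √2*√(-4 + 2)))⁴)² = (25 + (√(-2 + √2*√(-2)))⁴)² = (25 + (√(-2 + √2*(I*√2)))⁴)² = (25 + (√(-2 + 2*I))⁴)² = (25 + (-2 + 2*I)²)²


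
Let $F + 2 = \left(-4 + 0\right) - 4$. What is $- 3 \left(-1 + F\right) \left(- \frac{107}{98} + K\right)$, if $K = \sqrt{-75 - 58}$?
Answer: $- \frac{3531}{98} + 33 i \sqrt{133} \approx -36.031 + 380.57 i$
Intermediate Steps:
$K = i \sqrt{133}$ ($K = \sqrt{-133} = i \sqrt{133} \approx 11.533 i$)
$F = -10$ ($F = -2 + \left(\left(-4 + 0\right) - 4\right) = -2 - 8 = -10$)
$- 3 \left(-1 + F\right) \left(- \frac{107}{98} + K\right) = - 3 \left(-1 - 10\right) \left(- \frac{107}{98} + i \sqrt{133}\right) = \left(-3\right) \left(-11\right) \left(\left(-107\right) \frac{1}{98} + i \sqrt{133}\right) = 33 \left(- \frac{107}{98} + i \sqrt{133}\right) = - \frac{3531}{98} + 33 i \sqrt{133}$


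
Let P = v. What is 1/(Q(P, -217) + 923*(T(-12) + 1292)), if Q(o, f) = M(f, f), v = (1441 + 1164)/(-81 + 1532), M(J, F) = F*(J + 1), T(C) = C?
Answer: 1/1228312 ≈ 8.1413e-7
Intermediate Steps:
M(J, F) = F*(1 + J)
v = 2605/1451 ≈ 1.7953
P = 2605/1451 ≈ 1.7953
Q(o, f) = f*(1 + f)
1/(Q(P, -217) + 923*(T(-12) + 1292)) = 1/(-217*(1 - 217) + 923*(-12 + 1292)) = 1/(-217*(-216) + 923*1280) = 1/(46872 + 1181440) = 1/1228312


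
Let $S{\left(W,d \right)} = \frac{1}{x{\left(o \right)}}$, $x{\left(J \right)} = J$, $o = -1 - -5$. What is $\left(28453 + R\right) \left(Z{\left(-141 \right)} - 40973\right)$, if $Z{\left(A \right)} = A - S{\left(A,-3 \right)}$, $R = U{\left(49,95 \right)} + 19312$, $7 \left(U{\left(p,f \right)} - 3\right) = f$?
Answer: $- \frac{55006097247}{28} \approx -1.9645 \cdot 10^{9}$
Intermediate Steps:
$U{\left(p,f \right)} = 3 + \frac{f}{7}$
$o = 4$ ($o = -1 + 5 = 4$)
$S{\left(W,d \right)} = \frac{1}{4}$
$R = \frac{135300}{7}$ ($R = \left(3 + \frac{1}{7} \cdot 95\right) + 19312 = \left(3 + \frac{95}{7}\right) + 19312 = \frac{116}{7} + 19312 = \frac{135300}{7} \approx 19329.0$)
$Z{\left(A \right)} = - \frac{1}{4} + A$ ($Z{\left(A \right)} = A - \frac{1}{4} = - \frac{1}{4} + A$)
$\left(28453 + R\right) \left(Z{\left(-141 \right)} - 40973\right) = \left(28453 + \frac{135300}{7}\right) \left(\left(- \frac{1}{4} - 141\right) - 40973\right) = \frac{334471 \left(- \frac{565}{4} - 40973\right)}{7} = \frac{334471}{7} \left(- \frac{164457}{4}\right) = - \frac{55006097247}{28}$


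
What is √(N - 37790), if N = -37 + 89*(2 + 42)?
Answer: I*√33911 ≈ 184.15*I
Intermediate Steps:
N = 3879 (N = -37 + 89*44 = -37 + 3916 = 3879)
√(N - 37790) = √(3879 - 37790) = √(-33911) = I*√33911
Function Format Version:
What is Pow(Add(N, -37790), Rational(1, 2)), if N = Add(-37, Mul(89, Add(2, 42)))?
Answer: Mul(I, Pow(33911, Rational(1, 2))) ≈ Mul(184.15, I)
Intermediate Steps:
N = 3879 (N = Add(-37, Mul(89, 44)) = Add(-37, 3916) = 3879)
Pow(Add(N, -37790), Rational(1, 2)) = Pow(Add(3879, -37790), Rational(1, 2)) = Pow(-33911, Rational(1, 2)) = Mul(I, Pow(33911, Rational(1, 2)))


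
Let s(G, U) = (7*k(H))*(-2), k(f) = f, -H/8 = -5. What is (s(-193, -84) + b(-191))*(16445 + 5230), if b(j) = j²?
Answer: 778587675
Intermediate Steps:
H = 40 (H = -8*(-5) = 40)
s(G, U) = -560 (s(G, U) = (7*40)*(-2) = 280*(-2) = -560)
(s(-193, -84) + b(-191))*(16445 + 5230) = (-560 + (-191)²)*(16445 + 5230) = (-560 + 36481)*21675 = 35921*21675 = 778587675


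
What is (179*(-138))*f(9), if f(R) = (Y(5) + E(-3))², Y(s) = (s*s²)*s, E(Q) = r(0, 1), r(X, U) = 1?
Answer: -9680120952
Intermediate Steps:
E(Q) = 1
Y(s) = s⁴ (Y(s) = s³*s = s⁴)
f(R) = 391876 (f(R) = (5⁴ + 1)² = (625 + 1)² = 626² = 391876)
(179*(-138))*f(9) = (179*(-138))*391876 = -24702*391876 = -9680120952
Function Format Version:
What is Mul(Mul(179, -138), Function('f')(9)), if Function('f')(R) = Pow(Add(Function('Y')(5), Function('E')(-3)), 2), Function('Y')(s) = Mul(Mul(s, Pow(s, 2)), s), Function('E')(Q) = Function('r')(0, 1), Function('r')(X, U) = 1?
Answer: -9680120952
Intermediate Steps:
Function('E')(Q) = 1
Function('Y')(s) = Pow(s, 4) (Function('Y')(s) = Mul(Pow(s, 3), s) = Pow(s, 4))
Function('f')(R) = 391876 (Function('f')(R) = Pow(Add(Pow(5, 4), 1), 2) = Pow(Add(625, 1), 2) = Pow(626, 2) = 391876)
Mul(Mul(179, -138), Function('f')(9)) = Mul(Mul(179, -138), 391876) = Mul(-24702, 391876) = -9680120952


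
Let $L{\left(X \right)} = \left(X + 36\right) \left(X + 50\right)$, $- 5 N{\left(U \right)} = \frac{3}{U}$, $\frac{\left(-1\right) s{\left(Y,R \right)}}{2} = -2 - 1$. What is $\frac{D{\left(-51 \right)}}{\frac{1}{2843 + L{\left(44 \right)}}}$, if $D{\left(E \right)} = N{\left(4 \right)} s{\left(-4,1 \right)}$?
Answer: $- \frac{93267}{10} \approx -9326.7$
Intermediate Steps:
$s{\left(Y,R \right)} = 6$ ($s{\left(Y,R \right)} = - 2 \left(-2 - 1\right) = \left(-2\right) \left(-3\right) = 6$)
$N{\left(U \right)} = - \frac{3}{5 U}$ ($N{\left(U \right)} = - \frac{3 \frac{1}{U}}{5} = - \frac{3}{5 U}$)
$L{\left(X \right)} = \left(36 + X\right) \left(50 + X\right)$
$D{\left(E \right)} = - \frac{9}{10}$ ($D{\left(E \right)} = - \frac{3}{5 \cdot 4} \cdot 6 = \left(- \frac{3}{5}\right) \frac{1}{4} \cdot 6 = \left(- \frac{3}{20}\right) 6 = - \frac{9}{10}$)
$\frac{D{\left(-51 \right)}}{\frac{1}{2843 + L{\left(44 \right)}}} = - \frac{9}{10 \frac{1}{2843 + \left(1800 + 44^{2} + 86 \cdot 44\right)}} = - \frac{9}{10 \frac{1}{2843 + \left(1800 + 1936 + 3784\right)}} = - \frac{9}{10 \frac{1}{2843 + 7520}} = - \frac{9}{10 \cdot \frac{1}{10363}} = - \frac{9 \frac{1}{\frac{1}{10363}}}{10} = \left(- \frac{9}{10}\right) 10363 = - \frac{93267}{10}$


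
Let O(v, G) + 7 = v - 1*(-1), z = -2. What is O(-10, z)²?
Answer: 256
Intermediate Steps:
O(v, G) = -6 + v (O(v, G) = -7 + (v - 1*(-1)) = -7 + (v + 1) = -7 + (1 + v) = -6 + v)
O(-10, z)² = (-6 - 10)² = (-16)² = 256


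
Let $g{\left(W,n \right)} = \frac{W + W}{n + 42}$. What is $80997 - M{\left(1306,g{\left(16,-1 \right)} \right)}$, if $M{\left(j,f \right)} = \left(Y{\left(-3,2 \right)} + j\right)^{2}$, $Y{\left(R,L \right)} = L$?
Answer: $-1629867$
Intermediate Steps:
$g{\left(W,n \right)} = \frac{2 W}{42 + n}$
$M{\left(j,f \right)} = \left(2 + j\right)^{2}$
$80997 - M{\left(1306,g{\left(16,-1 \right)} \right)} = 80997 - \left(2 + 1306\right)^{2} = 80997 - 1308^{2} = 80997 - 1710864 = -1629867$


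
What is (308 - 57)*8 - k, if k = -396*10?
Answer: 5968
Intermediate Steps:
k = -3960
(308 - 57)*8 - k = (308 - 57)*8 - 1*(-3960) = 251*8 + 3960 = 2008 + 3960 = 5968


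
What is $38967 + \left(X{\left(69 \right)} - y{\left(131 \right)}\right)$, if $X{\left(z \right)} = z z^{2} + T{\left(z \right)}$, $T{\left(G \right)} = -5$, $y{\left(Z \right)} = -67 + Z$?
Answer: $367407$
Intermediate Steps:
$X{\left(z \right)} = -5 + z^{3}$ ($X{\left(z \right)} = z z^{2} - 5 = z^{3} - 5 = -5 + z^{3}$)
$38967 + \left(X{\left(69 \right)} - y{\left(131 \right)}\right) = 38967 - \left(69 - 328509\right) = 38967 + \left(\left(-5 + 328509\right) - 64\right) = 38967 + \left(328504 - 64\right) = 38967 + 328440 = 367407$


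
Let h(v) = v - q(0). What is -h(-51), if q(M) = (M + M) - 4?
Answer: 47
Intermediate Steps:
q(M) = -4 + 2*M (q(M) = 2*M - 4 = -4 + 2*M)
h(v) = 4 + v (h(v) = v - (-4 + 2*0) = v - (-4 + 0) = v - 1*(-4) = v + 4 = 4 + v)
-h(-51) = -(4 - 51) = -1*(-47) = 47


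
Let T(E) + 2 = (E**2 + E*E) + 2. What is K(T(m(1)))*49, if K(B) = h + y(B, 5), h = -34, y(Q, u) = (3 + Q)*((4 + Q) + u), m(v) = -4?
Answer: 68649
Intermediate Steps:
T(E) = 2*E**2 (T(E) = -2 + ((E**2 + E*E) + 2) = -2 + ((E**2 + E**2) + 2) = -2 + (2*E**2 + 2) = -2 + (2 + 2*E**2) = 2*E**2)
y(Q, u) = (3 + Q)*(4 + Q + u)
K(B) = -7 + B**2 + 12*B (K(B) = -34 + (12 + B**2 + 3*5 + 7*B + B*5) = -34 + (12 + B**2 + 15 + 7*B + 5*B) = -34 + (27 + B**2 + 12*B) = -7 + B**2 + 12*B)
K(T(m(1)))*49 = (-7 + (2*(-4)**2)**2 + 12*(2*(-4)**2))*49 = (-7 + (2*16)**2 + 12*(2*16))*49 = (-7 + 32**2 + 12*32)*49 = (-7 + 1024 + 384)*49 = 1401*49 = 68649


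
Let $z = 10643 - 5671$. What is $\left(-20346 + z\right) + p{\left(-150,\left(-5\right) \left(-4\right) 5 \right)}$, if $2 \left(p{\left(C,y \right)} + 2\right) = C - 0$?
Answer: $-15451$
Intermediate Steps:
$p{\left(C,y \right)} = -2 + \frac{C}{2}$ ($p{\left(C,y \right)} = -2 + \frac{C - 0}{2} = -2 + \frac{C + 0}{2} = -2 + \frac{C}{2}$)
$z = 4972$
$\left(-20346 + z\right) + p{\left(-150,\left(-5\right) \left(-4\right) 5 \right)} = \left(-20346 + 4972\right) + \left(-2 + \frac{1}{2} \left(-150\right)\right) = -15374 - 77 = -15451$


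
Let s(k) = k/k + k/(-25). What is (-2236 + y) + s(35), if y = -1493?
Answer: -18647/5 ≈ -3729.4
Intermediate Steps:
s(k) = 1 - k/25 (s(k) = 1 + k*(-1/25) = 1 - k/25)
(-2236 + y) + s(35) = (-2236 - 1493) + (1 - 1/25*35) = -3729 + (1 - 7/5) = -3729 - ⅖ = -18647/5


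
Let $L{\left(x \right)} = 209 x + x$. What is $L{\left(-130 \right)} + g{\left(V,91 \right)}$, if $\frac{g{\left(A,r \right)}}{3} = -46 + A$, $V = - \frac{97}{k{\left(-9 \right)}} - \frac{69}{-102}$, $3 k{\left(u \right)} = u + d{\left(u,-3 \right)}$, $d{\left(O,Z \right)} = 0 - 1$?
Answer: $- \frac{2324637}{85} \approx -27349.0$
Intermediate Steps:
$d{\left(O,Z \right)} = -1$
$L{\left(x \right)} = 210 x$
$k{\left(u \right)} = - \frac{1}{3} + \frac{u}{3}$ ($k{\left(u \right)} = \frac{u - 1}{3} = \frac{-1 + u}{3} = - \frac{1}{3} + \frac{u}{3}$)
$V = \frac{2531}{85}$ ($V = - \frac{97}{- \frac{1}{3} + \frac{1}{3} \left(-9\right)} - \frac{69}{-102} = - \frac{97}{- \frac{1}{3} - 3} - - \frac{23}{34} = - \frac{97}{- \frac{10}{3}} + \frac{23}{34} = \left(-97\right) \left(- \frac{3}{10}\right) + \frac{23}{34} = \frac{291}{10} + \frac{23}{34} = \frac{2531}{85} \approx 29.776$)
$g{\left(A,r \right)} = -138 + 3 A$ ($g{\left(A,r \right)} = 3 \left(-46 + A\right) = -138 + 3 A$)
$L{\left(-130 \right)} + g{\left(V,91 \right)} = 210 \left(-130\right) + \left(-138 + 3 \cdot \frac{2531}{85}\right) = -27300 + \left(-138 + \frac{7593}{85}\right) = -27300 - \frac{4137}{85} = - \frac{2324637}{85}$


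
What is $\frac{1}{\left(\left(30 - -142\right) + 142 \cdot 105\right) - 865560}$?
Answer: $- \frac{1}{850478} \approx -1.1758 \cdot 10^{-6}$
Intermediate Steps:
$\frac{1}{\left(\left(30 - -142\right) + 142 \cdot 105\right) - 865560} = \frac{1}{\left(\left(30 + 142\right) + 14910\right) - 865560} = \frac{1}{\left(172 + 14910\right) - 865560} = \frac{1}{15082 - 865560} = \frac{1}{-850478} = - \frac{1}{850478}$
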